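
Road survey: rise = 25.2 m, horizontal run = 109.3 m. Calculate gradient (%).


Formula: Gradient = rise / run * 100
Gradient = 25.2 / 109.3 * 100 = 23.1%

23.1


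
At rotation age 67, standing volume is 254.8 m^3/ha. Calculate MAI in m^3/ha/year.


Formula: MAI = Total Volume / Stand Age
MAI = 254.8 m^3/ha / 67 years
MAI = 3.8 m^3/ha/year

3.8


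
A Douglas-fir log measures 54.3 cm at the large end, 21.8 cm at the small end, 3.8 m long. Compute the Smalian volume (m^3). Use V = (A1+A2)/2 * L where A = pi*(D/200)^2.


Smalian: V = (A1 + A2)/2 * L,  A = pi*(D/200)^2
A1 = pi*(54.3/200)^2 = 0.231574 m^2
A2 = pi*(21.8/200)^2 = 0.037325 m^2
V = (0.231574+0.037325)/2*3.8 = 0.5109 m^3

0.5109


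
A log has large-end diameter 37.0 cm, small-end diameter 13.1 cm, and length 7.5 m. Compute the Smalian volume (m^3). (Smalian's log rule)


Smalian: V = (A1 + A2)/2 * L,  A = pi*(D/200)^2
A1 = pi*(37.0/200)^2 = 0.107521 m^2
A2 = pi*(13.1/200)^2 = 0.013478 m^2
V = (0.107521+0.013478)/2*7.5 = 0.4537 m^3

0.4537


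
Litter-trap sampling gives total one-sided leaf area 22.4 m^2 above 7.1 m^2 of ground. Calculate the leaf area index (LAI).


Formula: LAI = total leaf area / ground area  (dimensionless)
LAI = 22.4 m^2 / 7.1 m^2
LAI = 3.15

3.15


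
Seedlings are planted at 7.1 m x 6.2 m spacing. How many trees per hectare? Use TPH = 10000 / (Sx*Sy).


Formula: TPH = 10000 m^2/ha / (spacing_x * spacing_y)
Area per tree = 7.1 m * 6.2 m = 44.02 m^2
TPH = 10000 / 44.02 = 227 trees/ha

227


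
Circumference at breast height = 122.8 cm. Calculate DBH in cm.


Formula: DBH = C / pi
DBH = 122.8 / pi
pi = 3.14159...
DBH = 39.1 cm

39.1


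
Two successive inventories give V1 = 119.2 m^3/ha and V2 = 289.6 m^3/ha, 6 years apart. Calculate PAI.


Formula: PAI = (V_T2 - V_T1) / (T2 - T1)
Volume increment = 289.6 - 119.2 = 170.4 m^3/ha
PAI = 170.4 / 6 = 28.4 m^3/ha/year

28.4


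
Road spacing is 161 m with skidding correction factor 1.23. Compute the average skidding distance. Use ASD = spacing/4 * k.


Formula: ASD = (spacing / 4) * correction
Uncorrected distance = spacing / 4 = 161 / 4 = 40.25 m
ASD = 40.25 * 1.23 = 50 m

50


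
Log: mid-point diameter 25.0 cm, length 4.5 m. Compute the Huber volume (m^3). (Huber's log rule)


Huber: V = Am * L,  Am = pi*(Dm/200)^2
Am = pi*(25.0/200)^2 = 0.049087 m^2
V = 0.049087*4.5 = 0.2209 m^3

0.2209


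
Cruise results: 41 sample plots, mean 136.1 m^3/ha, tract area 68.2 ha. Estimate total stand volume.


Formula: Total Volume = Mean Volume per ha * Total Area
Total Volume = 136.1 m^3/ha * 68.2 ha
Total Volume = 9282 m^3

9282


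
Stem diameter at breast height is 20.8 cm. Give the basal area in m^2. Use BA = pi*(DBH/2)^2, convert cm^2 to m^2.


Formula: BA = pi * (DBH/2)^2 / 10000  (cm^2 to m^2)
Radius = DBH/2 = 20.8/2 = 10.4 cm
BA = pi * 10.4^2 / 10000
   = 339.7947 cm^2 / 10000
   = 0.034 m^2

0.034


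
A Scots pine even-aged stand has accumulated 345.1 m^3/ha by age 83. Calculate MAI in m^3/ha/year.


Formula: MAI = Total Volume / Stand Age
MAI = 345.1 m^3/ha / 83 years
MAI = 4.16 m^3/ha/year

4.16


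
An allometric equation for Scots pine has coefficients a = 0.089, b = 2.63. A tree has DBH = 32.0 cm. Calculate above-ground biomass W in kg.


Formula: W = a * DBH^b  (allometric power law)
DBH^b = 32.0^2.63 = 9089.5931
W = 0.089 * 9089.5931 = 809.0 kg

809.0


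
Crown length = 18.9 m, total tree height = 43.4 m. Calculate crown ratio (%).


Formula: Crown Ratio = (Crown Length / Total Height) * 100
CR = (18.9 m / 43.4 m) * 100
CR = 0.4355 * 100 = 43.5%

43.5


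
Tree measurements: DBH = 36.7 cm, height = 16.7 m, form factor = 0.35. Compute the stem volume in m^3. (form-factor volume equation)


Formula: V = pi * (DBH/200)^2 * H * ff
Radius = DBH/200 = 36.7/200 = 0.1835 m
Radius^2 = 0.1835^2 = 0.03367225 m^2
V = pi * 0.03367225 * 16.7 * 0.35
V = 0.618 m^3

0.618


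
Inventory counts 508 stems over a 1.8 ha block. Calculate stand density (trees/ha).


Formula: Stand Density = N_trees / Area_ha
Density = 508 trees / 1.8 ha
Density = 282 trees/ha

282


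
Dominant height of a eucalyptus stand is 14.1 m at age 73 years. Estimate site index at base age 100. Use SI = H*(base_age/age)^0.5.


Formula: SI = H_dom * (base_age / age)^0.5
Age ratio = 100 / 73 = 1.36986
sqrt(age_ratio) = 1.17041
SI = 14.1 * 1.17041 = 16.5 m

16.5


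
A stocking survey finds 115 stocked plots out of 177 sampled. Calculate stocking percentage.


Formula: Stocking % = stocked plots / total plots * 100
Stocking = 115 / 177 * 100
Stocking = 0.6497 * 100 = 65.0%

65.0


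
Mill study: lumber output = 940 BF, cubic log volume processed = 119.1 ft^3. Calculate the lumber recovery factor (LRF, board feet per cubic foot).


Formula: LRF = Lumber Output (BF) / Log Input (ft^3)
LRF = 940 BF / 119.1 ft^3
LRF = 7.89 BF/ft^3

7.89


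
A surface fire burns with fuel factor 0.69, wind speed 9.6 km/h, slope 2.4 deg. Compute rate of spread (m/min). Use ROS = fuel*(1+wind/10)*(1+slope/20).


Formula: ROS = fuel * (1 + wind/10) * (1 + slope/20)
Wind factor = 1 + 9.6/10 = 1.96
Slope factor = 1 + 2.4/20 = 1.12
ROS = 0.69 * 1.96 * 1.12 = 1.51 m/min

1.51


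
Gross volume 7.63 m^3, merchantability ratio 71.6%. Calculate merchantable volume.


Formula: MV = V_total * (merchantable_pct / 100)
Merchantable fraction = 71.6% / 100 = 0.716
MV = 7.63 m^3 * 0.716 = 5.463 m^3

5.463


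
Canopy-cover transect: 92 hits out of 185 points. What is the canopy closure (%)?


Formula: Canopy closure = covered points / total points * 100
Closure = 92 / 185 * 100
Closure = 0.4973 * 100 = 49.7%

49.7


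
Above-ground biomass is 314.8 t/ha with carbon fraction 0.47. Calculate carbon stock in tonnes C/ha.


Formula: Carbon Stock = Biomass * Carbon Fraction
C = 314.8 t/ha * 0.47
C = 148.0 t C/ha

148.0


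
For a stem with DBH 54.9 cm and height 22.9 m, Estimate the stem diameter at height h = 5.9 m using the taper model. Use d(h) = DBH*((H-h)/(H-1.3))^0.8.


Taper: d(h) = DBH * ((H - h) / (H - 1.3))^0.8
Numerator = H - h = 22.9 - 5.9 = 17.0 m
Denominator = H - 1.3 = 22.9 - 1.3 = 21.6 m
Ratio = 17.0 / 21.6 = 0.78704
d = 54.9 * 0.78704^0.8 = 45.3 cm

45.3


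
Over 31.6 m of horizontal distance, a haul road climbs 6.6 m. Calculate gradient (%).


Formula: Gradient = rise / run * 100
Gradient = 6.6 / 31.6 * 100 = 20.9%

20.9


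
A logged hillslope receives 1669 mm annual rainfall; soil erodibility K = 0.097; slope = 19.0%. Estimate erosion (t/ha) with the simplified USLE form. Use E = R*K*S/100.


Formula: E = R * K * S / 100  (simplified USLE)
R * K = 1669 * 0.097 = 161.893
E = 161.893 * 19.0 / 100 = 30.76 t/ha

30.76


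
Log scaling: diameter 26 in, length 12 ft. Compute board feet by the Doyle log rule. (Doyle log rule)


Doyle: BF = (D - 4)^2 * L / 16
Adjusted diameter = 26 - 4 = 22 in
(D-4)^2 = 22^2 = 484
BF = 484 * 12 / 16 = 363 BF

363


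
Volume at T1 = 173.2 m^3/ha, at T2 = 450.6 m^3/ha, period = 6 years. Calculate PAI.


Formula: PAI = (V_T2 - V_T1) / (T2 - T1)
Volume increment = 450.6 - 173.2 = 277.4 m^3/ha
PAI = 277.4 / 6 = 46.23 m^3/ha/year

46.23


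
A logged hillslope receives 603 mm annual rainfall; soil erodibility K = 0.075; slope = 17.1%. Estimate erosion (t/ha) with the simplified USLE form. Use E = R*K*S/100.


Formula: E = R * K * S / 100  (simplified USLE)
R * K = 603 * 0.075 = 45.225
E = 45.225 * 17.1 / 100 = 7.73 t/ha

7.73


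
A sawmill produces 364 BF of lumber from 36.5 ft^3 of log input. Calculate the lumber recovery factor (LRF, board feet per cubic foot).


Formula: LRF = Lumber Output (BF) / Log Input (ft^3)
LRF = 364 BF / 36.5 ft^3
LRF = 9.97 BF/ft^3

9.97


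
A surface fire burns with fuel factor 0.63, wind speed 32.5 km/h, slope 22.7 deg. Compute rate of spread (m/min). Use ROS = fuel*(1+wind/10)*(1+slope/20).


Formula: ROS = fuel * (1 + wind/10) * (1 + slope/20)
Wind factor = 1 + 32.5/10 = 4.25
Slope factor = 1 + 22.7/20 = 2.135
ROS = 0.63 * 4.25 * 2.135 = 5.72 m/min

5.72


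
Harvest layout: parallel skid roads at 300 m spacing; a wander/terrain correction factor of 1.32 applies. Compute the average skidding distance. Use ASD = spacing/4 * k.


Formula: ASD = (spacing / 4) * correction
Uncorrected distance = spacing / 4 = 300 / 4 = 75 m
ASD = 75 * 1.32 = 99 m

99


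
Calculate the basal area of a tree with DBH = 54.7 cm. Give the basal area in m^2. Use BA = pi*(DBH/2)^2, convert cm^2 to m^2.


Formula: BA = pi * (DBH/2)^2 / 10000  (cm^2 to m^2)
Radius = DBH/2 = 54.7/2 = 27.35 cm
BA = pi * 27.35^2 / 10000
   = 2349.982 cm^2 / 10000
   = 0.235 m^2

0.235


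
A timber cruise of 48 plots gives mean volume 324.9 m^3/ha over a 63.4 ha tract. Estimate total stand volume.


Formula: Total Volume = Mean Volume per ha * Total Area
Total Volume = 324.9 m^3/ha * 63.4 ha
Total Volume = 20599 m^3

20599


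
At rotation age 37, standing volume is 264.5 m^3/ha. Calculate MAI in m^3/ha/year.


Formula: MAI = Total Volume / Stand Age
MAI = 264.5 m^3/ha / 37 years
MAI = 7.15 m^3/ha/year

7.15


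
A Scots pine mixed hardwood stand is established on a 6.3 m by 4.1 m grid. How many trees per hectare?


Formula: TPH = 10000 m^2/ha / (spacing_x * spacing_y)
Area per tree = 6.3 m * 4.1 m = 25.83 m^2
TPH = 10000 / 25.83 = 387 trees/ha

387


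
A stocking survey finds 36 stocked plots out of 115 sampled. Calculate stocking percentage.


Formula: Stocking % = stocked plots / total plots * 100
Stocking = 36 / 115 * 100
Stocking = 0.313 * 100 = 31.3%

31.3


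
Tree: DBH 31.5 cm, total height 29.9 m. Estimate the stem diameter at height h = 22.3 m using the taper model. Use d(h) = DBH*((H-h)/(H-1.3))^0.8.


Taper: d(h) = DBH * ((H - h) / (H - 1.3))^0.8
Numerator = H - h = 29.9 - 22.3 = 7.6 m
Denominator = H - 1.3 = 29.9 - 1.3 = 28.6 m
Ratio = 7.6 / 28.6 = 0.26573
d = 31.5 * 0.26573^0.8 = 10.9 cm

10.9


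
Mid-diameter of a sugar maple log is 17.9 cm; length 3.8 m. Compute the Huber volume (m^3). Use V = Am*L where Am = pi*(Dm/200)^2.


Huber: V = Am * L,  Am = pi*(Dm/200)^2
Am = pi*(17.9/200)^2 = 0.025165 m^2
V = 0.025165*3.8 = 0.0956 m^3

0.0956


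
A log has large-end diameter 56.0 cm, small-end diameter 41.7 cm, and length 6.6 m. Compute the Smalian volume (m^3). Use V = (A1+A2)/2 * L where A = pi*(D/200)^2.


Smalian: V = (A1 + A2)/2 * L,  A = pi*(D/200)^2
A1 = pi*(56.0/200)^2 = 0.246301 m^2
A2 = pi*(41.7/200)^2 = 0.136572 m^2
V = (0.246301+0.136572)/2*6.6 = 1.2635 m^3

1.2635


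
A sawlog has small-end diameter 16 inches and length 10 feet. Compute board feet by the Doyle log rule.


Doyle: BF = (D - 4)^2 * L / 16
Adjusted diameter = 16 - 4 = 12 in
(D-4)^2 = 12^2 = 144
BF = 144 * 10 / 16 = 90 BF

90


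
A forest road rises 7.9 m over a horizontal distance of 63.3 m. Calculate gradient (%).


Formula: Gradient = rise / run * 100
Gradient = 7.9 / 63.3 * 100 = 12.5%

12.5


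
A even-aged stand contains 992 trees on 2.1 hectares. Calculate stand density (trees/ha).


Formula: Stand Density = N_trees / Area_ha
Density = 992 trees / 2.1 ha
Density = 472 trees/ha

472


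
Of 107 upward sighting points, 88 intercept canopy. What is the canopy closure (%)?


Formula: Canopy closure = covered points / total points * 100
Closure = 88 / 107 * 100
Closure = 0.8224 * 100 = 82.2%

82.2


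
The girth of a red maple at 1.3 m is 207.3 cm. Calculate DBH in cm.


Formula: DBH = C / pi
DBH = 207.3 / pi
pi = 3.14159...
DBH = 66.0 cm

66.0


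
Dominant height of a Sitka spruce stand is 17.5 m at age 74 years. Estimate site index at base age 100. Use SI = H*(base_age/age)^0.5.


Formula: SI = H_dom * (base_age / age)^0.5
Age ratio = 100 / 74 = 1.35135
sqrt(age_ratio) = 1.16248
SI = 17.5 * 1.16248 = 20.3 m

20.3


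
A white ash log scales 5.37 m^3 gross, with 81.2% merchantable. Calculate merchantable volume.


Formula: MV = V_total * (merchantable_pct / 100)
Merchantable fraction = 81.2% / 100 = 0.812
MV = 5.37 m^3 * 0.812 = 4.36 m^3

4.36


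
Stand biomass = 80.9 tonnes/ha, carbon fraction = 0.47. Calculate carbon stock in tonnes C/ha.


Formula: Carbon Stock = Biomass * Carbon Fraction
C = 80.9 t/ha * 0.47
C = 38.0 t C/ha

38.0


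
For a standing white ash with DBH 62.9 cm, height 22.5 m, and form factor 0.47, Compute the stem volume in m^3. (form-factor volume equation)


Formula: V = pi * (DBH/200)^2 * H * ff
Radius = DBH/200 = 62.9/200 = 0.3145 m
Radius^2 = 0.3145^2 = 0.09891025 m^2
V = pi * 0.09891025 * 22.5 * 0.47
V = 3.286 m^3

3.286


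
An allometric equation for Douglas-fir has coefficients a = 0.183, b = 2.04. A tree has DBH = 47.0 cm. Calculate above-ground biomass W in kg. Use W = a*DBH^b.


Formula: W = a * DBH^b  (allometric power law)
DBH^b = 47.0^2.04 = 2576.7936
W = 0.183 * 2576.7936 = 471.6 kg

471.6


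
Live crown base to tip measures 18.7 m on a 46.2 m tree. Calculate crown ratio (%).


Formula: Crown Ratio = (Crown Length / Total Height) * 100
CR = (18.7 m / 46.2 m) * 100
CR = 0.4048 * 100 = 40.5%

40.5


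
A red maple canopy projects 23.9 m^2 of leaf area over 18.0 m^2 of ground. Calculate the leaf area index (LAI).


Formula: LAI = total leaf area / ground area  (dimensionless)
LAI = 23.9 m^2 / 18.0 m^2
LAI = 1.33

1.33


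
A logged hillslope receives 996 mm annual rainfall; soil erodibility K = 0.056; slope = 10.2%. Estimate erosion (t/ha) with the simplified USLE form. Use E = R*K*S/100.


Formula: E = R * K * S / 100  (simplified USLE)
R * K = 996 * 0.056 = 55.776
E = 55.776 * 10.2 / 100 = 5.69 t/ha

5.69


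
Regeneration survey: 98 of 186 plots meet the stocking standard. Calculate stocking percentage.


Formula: Stocking % = stocked plots / total plots * 100
Stocking = 98 / 186 * 100
Stocking = 0.5269 * 100 = 52.7%

52.7


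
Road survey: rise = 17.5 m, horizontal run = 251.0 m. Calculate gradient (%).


Formula: Gradient = rise / run * 100
Gradient = 17.5 / 251.0 * 100 = 7.0%

7.0


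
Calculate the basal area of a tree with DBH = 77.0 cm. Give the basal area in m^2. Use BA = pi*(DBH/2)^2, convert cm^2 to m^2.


Formula: BA = pi * (DBH/2)^2 / 10000  (cm^2 to m^2)
Radius = DBH/2 = 77.0/2 = 38.5 cm
BA = pi * 38.5^2 / 10000
   = 4656.6257 cm^2 / 10000
   = 0.4657 m^2

0.4657


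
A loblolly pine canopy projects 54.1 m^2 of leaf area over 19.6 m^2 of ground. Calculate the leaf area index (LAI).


Formula: LAI = total leaf area / ground area  (dimensionless)
LAI = 54.1 m^2 / 19.6 m^2
LAI = 2.76

2.76


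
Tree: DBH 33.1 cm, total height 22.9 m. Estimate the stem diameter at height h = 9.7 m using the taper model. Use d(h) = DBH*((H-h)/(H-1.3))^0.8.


Taper: d(h) = DBH * ((H - h) / (H - 1.3))^0.8
Numerator = H - h = 22.9 - 9.7 = 13.2 m
Denominator = H - 1.3 = 22.9 - 1.3 = 21.6 m
Ratio = 13.2 / 21.6 = 0.61111
d = 33.1 * 0.61111^0.8 = 22.3 cm

22.3


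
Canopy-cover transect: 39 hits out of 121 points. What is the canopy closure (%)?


Formula: Canopy closure = covered points / total points * 100
Closure = 39 / 121 * 100
Closure = 0.3223 * 100 = 32.2%

32.2


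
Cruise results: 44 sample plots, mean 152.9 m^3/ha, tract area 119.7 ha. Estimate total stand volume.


Formula: Total Volume = Mean Volume per ha * Total Area
Total Volume = 152.9 m^3/ha * 119.7 ha
Total Volume = 18302 m^3

18302


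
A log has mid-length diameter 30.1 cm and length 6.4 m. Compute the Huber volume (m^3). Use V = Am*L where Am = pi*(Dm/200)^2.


Huber: V = Am * L,  Am = pi*(Dm/200)^2
Am = pi*(30.1/200)^2 = 0.071158 m^2
V = 0.071158*6.4 = 0.4554 m^3

0.4554


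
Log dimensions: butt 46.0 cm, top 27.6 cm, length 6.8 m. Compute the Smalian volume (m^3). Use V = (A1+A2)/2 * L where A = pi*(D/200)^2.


Smalian: V = (A1 + A2)/2 * L,  A = pi*(D/200)^2
A1 = pi*(46.0/200)^2 = 0.16619 m^2
A2 = pi*(27.6/200)^2 = 0.059828 m^2
V = (0.16619+0.059828)/2*6.8 = 0.7685 m^3

0.7685


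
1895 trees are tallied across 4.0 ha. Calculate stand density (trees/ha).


Formula: Stand Density = N_trees / Area_ha
Density = 1895 trees / 4.0 ha
Density = 474 trees/ha

474


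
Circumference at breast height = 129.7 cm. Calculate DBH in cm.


Formula: DBH = C / pi
DBH = 129.7 / pi
pi = 3.14159...
DBH = 41.3 cm

41.3


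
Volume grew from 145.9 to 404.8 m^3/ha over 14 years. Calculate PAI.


Formula: PAI = (V_T2 - V_T1) / (T2 - T1)
Volume increment = 404.8 - 145.9 = 258.9 m^3/ha
PAI = 258.9 / 14 = 18.49 m^3/ha/year

18.49


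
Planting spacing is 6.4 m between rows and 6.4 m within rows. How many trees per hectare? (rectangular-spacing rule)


Formula: TPH = 10000 m^2/ha / (spacing_x * spacing_y)
Area per tree = 6.4 m * 6.4 m = 40.96 m^2
TPH = 10000 / 40.96 = 244 trees/ha

244


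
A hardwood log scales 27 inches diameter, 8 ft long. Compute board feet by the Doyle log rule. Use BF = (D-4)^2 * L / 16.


Doyle: BF = (D - 4)^2 * L / 16
Adjusted diameter = 27 - 4 = 23 in
(D-4)^2 = 23^2 = 529
BF = 529 * 8 / 16 = 265 BF

265


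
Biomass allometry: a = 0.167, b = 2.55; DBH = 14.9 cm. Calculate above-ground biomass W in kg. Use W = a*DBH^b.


Formula: W = a * DBH^b  (allometric power law)
DBH^b = 14.9^2.55 = 980.9006
W = 0.167 * 980.9006 = 163.8 kg

163.8


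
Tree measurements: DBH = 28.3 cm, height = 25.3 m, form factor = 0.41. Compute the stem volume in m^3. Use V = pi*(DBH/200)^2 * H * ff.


Formula: V = pi * (DBH/200)^2 * H * ff
Radius = DBH/200 = 28.3/200 = 0.1415 m
Radius^2 = 0.1415^2 = 0.02002225 m^2
V = pi * 0.02002225 * 25.3 * 0.41
V = 0.652 m^3

0.652


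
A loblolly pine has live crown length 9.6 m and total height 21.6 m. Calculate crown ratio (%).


Formula: Crown Ratio = (Crown Length / Total Height) * 100
CR = (9.6 m / 21.6 m) * 100
CR = 0.4444 * 100 = 44.4%

44.4


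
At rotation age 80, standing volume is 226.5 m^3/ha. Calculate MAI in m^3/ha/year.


Formula: MAI = Total Volume / Stand Age
MAI = 226.5 m^3/ha / 80 years
MAI = 2.83 m^3/ha/year

2.83


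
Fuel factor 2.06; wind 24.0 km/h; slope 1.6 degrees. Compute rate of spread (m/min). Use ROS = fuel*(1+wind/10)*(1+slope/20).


Formula: ROS = fuel * (1 + wind/10) * (1 + slope/20)
Wind factor = 1 + 24.0/10 = 3.4
Slope factor = 1 + 1.6/20 = 1.08
ROS = 2.06 * 3.4 * 1.08 = 7.56 m/min

7.56


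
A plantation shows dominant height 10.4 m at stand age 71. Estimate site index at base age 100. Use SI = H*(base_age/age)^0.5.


Formula: SI = H_dom * (base_age / age)^0.5
Age ratio = 100 / 71 = 1.40845
sqrt(age_ratio) = 1.18678
SI = 10.4 * 1.18678 = 12.3 m

12.3


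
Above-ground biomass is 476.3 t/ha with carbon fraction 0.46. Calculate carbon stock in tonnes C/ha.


Formula: Carbon Stock = Biomass * Carbon Fraction
C = 476.3 t/ha * 0.46
C = 219.1 t C/ha

219.1


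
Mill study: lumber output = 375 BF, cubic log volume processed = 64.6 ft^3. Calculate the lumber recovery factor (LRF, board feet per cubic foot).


Formula: LRF = Lumber Output (BF) / Log Input (ft^3)
LRF = 375 BF / 64.6 ft^3
LRF = 5.8 BF/ft^3

5.8


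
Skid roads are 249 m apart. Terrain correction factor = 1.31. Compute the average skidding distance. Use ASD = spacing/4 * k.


Formula: ASD = (spacing / 4) * correction
Uncorrected distance = spacing / 4 = 249 / 4 = 62.25 m
ASD = 62.25 * 1.31 = 82 m

82


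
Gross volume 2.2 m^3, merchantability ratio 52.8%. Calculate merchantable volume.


Formula: MV = V_total * (merchantable_pct / 100)
Merchantable fraction = 52.8% / 100 = 0.528
MV = 2.2 m^3 * 0.528 = 1.162 m^3

1.162


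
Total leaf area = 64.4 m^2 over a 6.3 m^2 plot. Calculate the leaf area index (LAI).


Formula: LAI = total leaf area / ground area  (dimensionless)
LAI = 64.4 m^2 / 6.3 m^2
LAI = 10.22

10.22


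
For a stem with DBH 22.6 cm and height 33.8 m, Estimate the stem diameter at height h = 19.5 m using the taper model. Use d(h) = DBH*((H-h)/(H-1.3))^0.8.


Taper: d(h) = DBH * ((H - h) / (H - 1.3))^0.8
Numerator = H - h = 33.8 - 19.5 = 14.3 m
Denominator = H - 1.3 = 33.8 - 1.3 = 32.5 m
Ratio = 14.3 / 32.5 = 0.44
d = 22.6 * 0.44^0.8 = 11.7 cm

11.7


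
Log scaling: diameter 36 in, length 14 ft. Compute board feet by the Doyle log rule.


Doyle: BF = (D - 4)^2 * L / 16
Adjusted diameter = 36 - 4 = 32 in
(D-4)^2 = 32^2 = 1024
BF = 1024 * 14 / 16 = 896 BF

896


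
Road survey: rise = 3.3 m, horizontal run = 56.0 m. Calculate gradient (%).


Formula: Gradient = rise / run * 100
Gradient = 3.3 / 56.0 * 100 = 5.9%

5.9


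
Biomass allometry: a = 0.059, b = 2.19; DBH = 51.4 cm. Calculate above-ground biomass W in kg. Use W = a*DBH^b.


Formula: W = a * DBH^b  (allometric power law)
DBH^b = 51.4^2.19 = 5584.8206
W = 0.059 * 5584.8206 = 329.5 kg

329.5


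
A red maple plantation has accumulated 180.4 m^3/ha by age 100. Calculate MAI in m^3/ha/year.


Formula: MAI = Total Volume / Stand Age
MAI = 180.4 m^3/ha / 100 years
MAI = 1.8 m^3/ha/year

1.8


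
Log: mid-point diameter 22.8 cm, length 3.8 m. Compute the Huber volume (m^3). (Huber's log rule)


Huber: V = Am * L,  Am = pi*(Dm/200)^2
Am = pi*(22.8/200)^2 = 0.040828 m^2
V = 0.040828*3.8 = 0.1551 m^3

0.1551


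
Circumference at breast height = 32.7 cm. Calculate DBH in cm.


Formula: DBH = C / pi
DBH = 32.7 / pi
pi = 3.14159...
DBH = 10.4 cm

10.4


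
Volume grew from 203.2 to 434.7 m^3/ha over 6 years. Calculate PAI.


Formula: PAI = (V_T2 - V_T1) / (T2 - T1)
Volume increment = 434.7 - 203.2 = 231.5 m^3/ha
PAI = 231.5 / 6 = 38.58 m^3/ha/year

38.58


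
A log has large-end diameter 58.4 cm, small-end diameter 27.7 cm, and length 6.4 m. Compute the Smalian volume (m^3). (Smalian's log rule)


Smalian: V = (A1 + A2)/2 * L,  A = pi*(D/200)^2
A1 = pi*(58.4/200)^2 = 0.267865 m^2
A2 = pi*(27.7/200)^2 = 0.060263 m^2
V = (0.267865+0.060263)/2*6.4 = 1.05 m^3

1.05


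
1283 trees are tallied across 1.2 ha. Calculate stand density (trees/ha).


Formula: Stand Density = N_trees / Area_ha
Density = 1283 trees / 1.2 ha
Density = 1069 trees/ha

1069


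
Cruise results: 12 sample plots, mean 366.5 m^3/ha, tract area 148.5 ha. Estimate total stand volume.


Formula: Total Volume = Mean Volume per ha * Total Area
Total Volume = 366.5 m^3/ha * 148.5 ha
Total Volume = 54425 m^3

54425


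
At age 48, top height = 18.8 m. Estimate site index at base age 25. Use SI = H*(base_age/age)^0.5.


Formula: SI = H_dom * (base_age / age)^0.5
Age ratio = 25 / 48 = 0.52083
sqrt(age_ratio) = 0.72169
SI = 18.8 * 0.72169 = 13.6 m

13.6


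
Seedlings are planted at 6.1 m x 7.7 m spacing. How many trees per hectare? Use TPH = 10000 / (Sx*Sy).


Formula: TPH = 10000 m^2/ha / (spacing_x * spacing_y)
Area per tree = 6.1 m * 7.7 m = 46.97 m^2
TPH = 10000 / 46.97 = 213 trees/ha

213


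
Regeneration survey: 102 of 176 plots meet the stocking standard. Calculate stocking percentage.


Formula: Stocking % = stocked plots / total plots * 100
Stocking = 102 / 176 * 100
Stocking = 0.5795 * 100 = 58.0%

58.0


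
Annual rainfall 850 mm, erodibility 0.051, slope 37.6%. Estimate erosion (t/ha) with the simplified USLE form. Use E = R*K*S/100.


Formula: E = R * K * S / 100  (simplified USLE)
R * K = 850 * 0.051 = 43.35
E = 43.35 * 37.6 / 100 = 16.3 t/ha

16.3


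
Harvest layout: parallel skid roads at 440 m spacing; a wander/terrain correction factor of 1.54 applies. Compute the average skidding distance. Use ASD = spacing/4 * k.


Formula: ASD = (spacing / 4) * correction
Uncorrected distance = spacing / 4 = 440 / 4 = 110 m
ASD = 110 * 1.54 = 169 m

169


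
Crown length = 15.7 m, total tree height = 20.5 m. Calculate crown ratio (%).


Formula: Crown Ratio = (Crown Length / Total Height) * 100
CR = (15.7 m / 20.5 m) * 100
CR = 0.7659 * 100 = 76.6%

76.6


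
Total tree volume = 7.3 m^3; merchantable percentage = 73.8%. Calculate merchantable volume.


Formula: MV = V_total * (merchantable_pct / 100)
Merchantable fraction = 73.8% / 100 = 0.738
MV = 7.3 m^3 * 0.738 = 5.387 m^3

5.387


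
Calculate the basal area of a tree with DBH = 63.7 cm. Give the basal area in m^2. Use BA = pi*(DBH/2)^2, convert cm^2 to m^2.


Formula: BA = pi * (DBH/2)^2 / 10000  (cm^2 to m^2)
Radius = DBH/2 = 63.7/2 = 31.85 cm
BA = pi * 31.85^2 / 10000
   = 3186.9023 cm^2 / 10000
   = 0.3187 m^2

0.3187


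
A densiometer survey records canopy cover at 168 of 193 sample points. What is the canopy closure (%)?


Formula: Canopy closure = covered points / total points * 100
Closure = 168 / 193 * 100
Closure = 0.8705 * 100 = 87.0%

87.0


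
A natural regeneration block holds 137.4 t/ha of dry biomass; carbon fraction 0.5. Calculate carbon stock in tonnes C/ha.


Formula: Carbon Stock = Biomass * Carbon Fraction
C = 137.4 t/ha * 0.5
C = 68.7 t C/ha

68.7


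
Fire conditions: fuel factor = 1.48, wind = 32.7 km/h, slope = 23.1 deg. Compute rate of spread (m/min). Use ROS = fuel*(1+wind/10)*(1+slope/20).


Formula: ROS = fuel * (1 + wind/10) * (1 + slope/20)
Wind factor = 1 + 32.7/10 = 4.27
Slope factor = 1 + 23.1/20 = 2.155
ROS = 1.48 * 4.27 * 2.155 = 13.62 m/min

13.62


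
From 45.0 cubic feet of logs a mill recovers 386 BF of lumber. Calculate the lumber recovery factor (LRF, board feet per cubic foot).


Formula: LRF = Lumber Output (BF) / Log Input (ft^3)
LRF = 386 BF / 45.0 ft^3
LRF = 8.58 BF/ft^3

8.58


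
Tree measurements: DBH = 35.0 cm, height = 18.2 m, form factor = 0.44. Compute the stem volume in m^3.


Formula: V = pi * (DBH/200)^2 * H * ff
Radius = DBH/200 = 35.0/200 = 0.175 m
Radius^2 = 0.175^2 = 0.030625 m^2
V = pi * 0.030625 * 18.2 * 0.44
V = 0.77 m^3

0.77


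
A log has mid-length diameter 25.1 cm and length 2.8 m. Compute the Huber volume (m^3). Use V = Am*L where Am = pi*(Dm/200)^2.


Huber: V = Am * L,  Am = pi*(Dm/200)^2
Am = pi*(25.1/200)^2 = 0.049481 m^2
V = 0.049481*2.8 = 0.1385 m^3

0.1385


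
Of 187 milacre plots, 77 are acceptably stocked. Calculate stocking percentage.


Formula: Stocking % = stocked plots / total plots * 100
Stocking = 77 / 187 * 100
Stocking = 0.4118 * 100 = 41.2%

41.2


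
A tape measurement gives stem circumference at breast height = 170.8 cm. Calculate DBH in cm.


Formula: DBH = C / pi
DBH = 170.8 / pi
pi = 3.14159...
DBH = 54.4 cm

54.4


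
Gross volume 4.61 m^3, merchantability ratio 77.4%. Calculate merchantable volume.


Formula: MV = V_total * (merchantable_pct / 100)
Merchantable fraction = 77.4% / 100 = 0.774
MV = 4.61 m^3 * 0.774 = 3.568 m^3

3.568


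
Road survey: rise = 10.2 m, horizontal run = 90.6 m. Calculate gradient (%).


Formula: Gradient = rise / run * 100
Gradient = 10.2 / 90.6 * 100 = 11.3%

11.3


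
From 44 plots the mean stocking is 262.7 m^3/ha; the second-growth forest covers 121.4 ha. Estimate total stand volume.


Formula: Total Volume = Mean Volume per ha * Total Area
Total Volume = 262.7 m^3/ha * 121.4 ha
Total Volume = 31892 m^3

31892


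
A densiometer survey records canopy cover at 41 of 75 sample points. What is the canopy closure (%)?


Formula: Canopy closure = covered points / total points * 100
Closure = 41 / 75 * 100
Closure = 0.5467 * 100 = 54.7%

54.7


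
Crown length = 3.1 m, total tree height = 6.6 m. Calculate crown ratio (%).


Formula: Crown Ratio = (Crown Length / Total Height) * 100
CR = (3.1 m / 6.6 m) * 100
CR = 0.4697 * 100 = 47.0%

47.0


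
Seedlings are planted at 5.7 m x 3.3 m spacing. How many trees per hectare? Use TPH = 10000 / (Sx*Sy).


Formula: TPH = 10000 m^2/ha / (spacing_x * spacing_y)
Area per tree = 5.7 m * 3.3 m = 18.81 m^2
TPH = 10000 / 18.81 = 532 trees/ha

532


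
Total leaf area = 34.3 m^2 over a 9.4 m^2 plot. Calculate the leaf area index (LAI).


Formula: LAI = total leaf area / ground area  (dimensionless)
LAI = 34.3 m^2 / 9.4 m^2
LAI = 3.65

3.65


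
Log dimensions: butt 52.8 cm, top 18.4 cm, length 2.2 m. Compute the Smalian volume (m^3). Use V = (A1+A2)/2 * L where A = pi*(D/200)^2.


Smalian: V = (A1 + A2)/2 * L,  A = pi*(D/200)^2
A1 = pi*(52.8/200)^2 = 0.218956 m^2
A2 = pi*(18.4/200)^2 = 0.02659 m^2
V = (0.218956+0.02659)/2*2.2 = 0.2701 m^3

0.2701


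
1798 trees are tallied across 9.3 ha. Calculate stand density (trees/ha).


Formula: Stand Density = N_trees / Area_ha
Density = 1798 trees / 9.3 ha
Density = 193 trees/ha

193


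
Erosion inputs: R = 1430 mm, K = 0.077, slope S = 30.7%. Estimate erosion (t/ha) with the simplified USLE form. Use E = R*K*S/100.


Formula: E = R * K * S / 100  (simplified USLE)
R * K = 1430 * 0.077 = 110.11
E = 110.11 * 30.7 / 100 = 33.8 t/ha

33.8


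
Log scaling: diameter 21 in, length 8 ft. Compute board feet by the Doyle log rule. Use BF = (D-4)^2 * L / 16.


Doyle: BF = (D - 4)^2 * L / 16
Adjusted diameter = 21 - 4 = 17 in
(D-4)^2 = 17^2 = 289
BF = 289 * 8 / 16 = 145 BF

145


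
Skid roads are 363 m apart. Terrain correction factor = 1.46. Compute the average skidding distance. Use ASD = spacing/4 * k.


Formula: ASD = (spacing / 4) * correction
Uncorrected distance = spacing / 4 = 363 / 4 = 90.75 m
ASD = 90.75 * 1.46 = 132 m

132


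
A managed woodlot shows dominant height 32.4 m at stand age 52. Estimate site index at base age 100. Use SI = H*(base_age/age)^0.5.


Formula: SI = H_dom * (base_age / age)^0.5
Age ratio = 100 / 52 = 1.92308
sqrt(age_ratio) = 1.38675
SI = 32.4 * 1.38675 = 44.9 m

44.9


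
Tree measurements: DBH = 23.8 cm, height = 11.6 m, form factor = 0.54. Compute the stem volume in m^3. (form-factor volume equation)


Formula: V = pi * (DBH/200)^2 * H * ff
Radius = DBH/200 = 23.8/200 = 0.119 m
Radius^2 = 0.119^2 = 0.014161 m^2
V = pi * 0.014161 * 11.6 * 0.54
V = 0.279 m^3

0.279


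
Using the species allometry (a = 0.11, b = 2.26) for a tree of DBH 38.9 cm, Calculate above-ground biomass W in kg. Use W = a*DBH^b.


Formula: W = a * DBH^b  (allometric power law)
DBH^b = 38.9^2.26 = 3920.0003
W = 0.11 * 3920.0003 = 431.2 kg

431.2


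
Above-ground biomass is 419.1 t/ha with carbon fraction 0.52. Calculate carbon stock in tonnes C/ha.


Formula: Carbon Stock = Biomass * Carbon Fraction
C = 419.1 t/ha * 0.52
C = 217.9 t C/ha

217.9


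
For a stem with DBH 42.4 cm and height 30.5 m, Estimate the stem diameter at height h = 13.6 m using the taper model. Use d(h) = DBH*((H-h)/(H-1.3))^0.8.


Taper: d(h) = DBH * ((H - h) / (H - 1.3))^0.8
Numerator = H - h = 30.5 - 13.6 = 16.9 m
Denominator = H - 1.3 = 30.5 - 1.3 = 29.2 m
Ratio = 16.9 / 29.2 = 0.57877
d = 42.4 * 0.57877^0.8 = 27.4 cm

27.4


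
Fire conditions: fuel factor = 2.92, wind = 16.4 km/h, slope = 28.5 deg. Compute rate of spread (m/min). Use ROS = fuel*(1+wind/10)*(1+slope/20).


Formula: ROS = fuel * (1 + wind/10) * (1 + slope/20)
Wind factor = 1 + 16.4/10 = 2.64
Slope factor = 1 + 28.5/20 = 2.425
ROS = 2.92 * 2.64 * 2.425 = 18.69 m/min

18.69


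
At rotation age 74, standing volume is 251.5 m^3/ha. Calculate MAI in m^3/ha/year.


Formula: MAI = Total Volume / Stand Age
MAI = 251.5 m^3/ha / 74 years
MAI = 3.4 m^3/ha/year

3.4


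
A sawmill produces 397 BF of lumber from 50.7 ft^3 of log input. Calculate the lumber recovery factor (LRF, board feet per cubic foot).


Formula: LRF = Lumber Output (BF) / Log Input (ft^3)
LRF = 397 BF / 50.7 ft^3
LRF = 7.83 BF/ft^3

7.83


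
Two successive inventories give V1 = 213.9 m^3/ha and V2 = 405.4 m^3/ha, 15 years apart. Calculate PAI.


Formula: PAI = (V_T2 - V_T1) / (T2 - T1)
Volume increment = 405.4 - 213.9 = 191.5 m^3/ha
PAI = 191.5 / 15 = 12.77 m^3/ha/year

12.77


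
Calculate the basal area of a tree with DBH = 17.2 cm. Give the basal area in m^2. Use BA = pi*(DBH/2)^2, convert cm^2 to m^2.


Formula: BA = pi * (DBH/2)^2 / 10000  (cm^2 to m^2)
Radius = DBH/2 = 17.2/2 = 8.6 cm
BA = pi * 8.6^2 / 10000
   = 232.3522 cm^2 / 10000
   = 0.0232 m^2

0.0232


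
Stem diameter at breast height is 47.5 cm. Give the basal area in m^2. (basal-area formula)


Formula: BA = pi * (DBH/2)^2 / 10000  (cm^2 to m^2)
Radius = DBH/2 = 47.5/2 = 23.75 cm
BA = pi * 23.75^2 / 10000
   = 1772.0546 cm^2 / 10000
   = 0.1772 m^2

0.1772


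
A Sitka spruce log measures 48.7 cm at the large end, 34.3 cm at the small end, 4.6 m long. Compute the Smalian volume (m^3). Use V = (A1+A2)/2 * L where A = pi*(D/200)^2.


Smalian: V = (A1 + A2)/2 * L,  A = pi*(D/200)^2
A1 = pi*(48.7/200)^2 = 0.186272 m^2
A2 = pi*(34.3/200)^2 = 0.092401 m^2
V = (0.186272+0.092401)/2*4.6 = 0.6409 m^3

0.6409


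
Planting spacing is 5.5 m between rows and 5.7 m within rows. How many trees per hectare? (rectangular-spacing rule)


Formula: TPH = 10000 m^2/ha / (spacing_x * spacing_y)
Area per tree = 5.5 m * 5.7 m = 31.35 m^2
TPH = 10000 / 31.35 = 319 trees/ha

319


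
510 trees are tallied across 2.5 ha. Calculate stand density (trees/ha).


Formula: Stand Density = N_trees / Area_ha
Density = 510 trees / 2.5 ha
Density = 204 trees/ha

204


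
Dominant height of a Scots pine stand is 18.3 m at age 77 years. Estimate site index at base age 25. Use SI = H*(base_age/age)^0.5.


Formula: SI = H_dom * (base_age / age)^0.5
Age ratio = 25 / 77 = 0.32468
sqrt(age_ratio) = 0.5698
SI = 18.3 * 0.5698 = 10.4 m

10.4


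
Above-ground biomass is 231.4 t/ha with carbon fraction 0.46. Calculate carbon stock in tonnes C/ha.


Formula: Carbon Stock = Biomass * Carbon Fraction
C = 231.4 t/ha * 0.46
C = 106.4 t C/ha

106.4


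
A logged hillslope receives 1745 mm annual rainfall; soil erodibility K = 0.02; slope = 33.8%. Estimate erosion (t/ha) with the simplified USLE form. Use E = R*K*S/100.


Formula: E = R * K * S / 100  (simplified USLE)
R * K = 1745 * 0.02 = 34.9
E = 34.9 * 33.8 / 100 = 11.8 t/ha

11.8


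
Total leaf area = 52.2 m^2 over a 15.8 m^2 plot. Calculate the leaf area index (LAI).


Formula: LAI = total leaf area / ground area  (dimensionless)
LAI = 52.2 m^2 / 15.8 m^2
LAI = 3.3

3.3


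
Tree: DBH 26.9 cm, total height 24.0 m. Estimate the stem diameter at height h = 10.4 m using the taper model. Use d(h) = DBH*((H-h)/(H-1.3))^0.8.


Taper: d(h) = DBH * ((H - h) / (H - 1.3))^0.8
Numerator = H - h = 24.0 - 10.4 = 13.6 m
Denominator = H - 1.3 = 24.0 - 1.3 = 22.7 m
Ratio = 13.6 / 22.7 = 0.59912
d = 26.9 * 0.59912^0.8 = 17.9 cm

17.9


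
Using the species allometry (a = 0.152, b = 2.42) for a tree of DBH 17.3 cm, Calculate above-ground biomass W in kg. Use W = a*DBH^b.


Formula: W = a * DBH^b  (allometric power law)
DBH^b = 17.3^2.42 = 990.9952
W = 0.152 * 990.9952 = 150.6 kg

150.6


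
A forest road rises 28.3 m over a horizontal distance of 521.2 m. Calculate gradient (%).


Formula: Gradient = rise / run * 100
Gradient = 28.3 / 521.2 * 100 = 5.4%

5.4


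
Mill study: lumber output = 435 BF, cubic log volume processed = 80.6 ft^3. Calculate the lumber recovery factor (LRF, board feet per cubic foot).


Formula: LRF = Lumber Output (BF) / Log Input (ft^3)
LRF = 435 BF / 80.6 ft^3
LRF = 5.4 BF/ft^3

5.4


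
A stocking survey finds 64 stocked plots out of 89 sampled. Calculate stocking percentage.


Formula: Stocking % = stocked plots / total plots * 100
Stocking = 64 / 89 * 100
Stocking = 0.7191 * 100 = 71.9%

71.9


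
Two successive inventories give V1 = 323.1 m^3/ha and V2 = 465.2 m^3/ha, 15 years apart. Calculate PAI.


Formula: PAI = (V_T2 - V_T1) / (T2 - T1)
Volume increment = 465.2 - 323.1 = 142.1 m^3/ha
PAI = 142.1 / 15 = 9.47 m^3/ha/year

9.47


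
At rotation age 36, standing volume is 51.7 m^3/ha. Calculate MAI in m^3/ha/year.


Formula: MAI = Total Volume / Stand Age
MAI = 51.7 m^3/ha / 36 years
MAI = 1.44 m^3/ha/year

1.44


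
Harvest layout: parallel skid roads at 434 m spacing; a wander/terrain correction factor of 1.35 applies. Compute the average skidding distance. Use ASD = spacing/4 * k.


Formula: ASD = (spacing / 4) * correction
Uncorrected distance = spacing / 4 = 434 / 4 = 108.5 m
ASD = 108.5 * 1.35 = 146 m

146


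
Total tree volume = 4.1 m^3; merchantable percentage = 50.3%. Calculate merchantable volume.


Formula: MV = V_total * (merchantable_pct / 100)
Merchantable fraction = 50.3% / 100 = 0.503
MV = 4.1 m^3 * 0.503 = 2.062 m^3

2.062


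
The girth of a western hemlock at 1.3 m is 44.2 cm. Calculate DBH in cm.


Formula: DBH = C / pi
DBH = 44.2 / pi
pi = 3.14159...
DBH = 14.1 cm

14.1


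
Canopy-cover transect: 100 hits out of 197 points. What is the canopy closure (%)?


Formula: Canopy closure = covered points / total points * 100
Closure = 100 / 197 * 100
Closure = 0.5076 * 100 = 50.8%

50.8


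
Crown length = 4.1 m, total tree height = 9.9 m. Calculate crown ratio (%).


Formula: Crown Ratio = (Crown Length / Total Height) * 100
CR = (4.1 m / 9.9 m) * 100
CR = 0.4141 * 100 = 41.4%

41.4


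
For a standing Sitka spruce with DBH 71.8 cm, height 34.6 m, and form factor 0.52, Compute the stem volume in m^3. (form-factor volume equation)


Formula: V = pi * (DBH/200)^2 * H * ff
Radius = DBH/200 = 71.8/200 = 0.359 m
Radius^2 = 0.359^2 = 0.128881 m^2
V = pi * 0.128881 * 34.6 * 0.52
V = 7.285 m^3

7.285


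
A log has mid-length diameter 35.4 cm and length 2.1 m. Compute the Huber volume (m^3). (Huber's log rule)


Huber: V = Am * L,  Am = pi*(Dm/200)^2
Am = pi*(35.4/200)^2 = 0.098423 m^2
V = 0.098423*2.1 = 0.2067 m^3

0.2067


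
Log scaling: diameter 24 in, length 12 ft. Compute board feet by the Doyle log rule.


Doyle: BF = (D - 4)^2 * L / 16
Adjusted diameter = 24 - 4 = 20 in
(D-4)^2 = 20^2 = 400
BF = 400 * 12 / 16 = 300 BF

300


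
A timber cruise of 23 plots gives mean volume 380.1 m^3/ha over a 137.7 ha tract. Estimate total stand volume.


Formula: Total Volume = Mean Volume per ha * Total Area
Total Volume = 380.1 m^3/ha * 137.7 ha
Total Volume = 52340 m^3

52340


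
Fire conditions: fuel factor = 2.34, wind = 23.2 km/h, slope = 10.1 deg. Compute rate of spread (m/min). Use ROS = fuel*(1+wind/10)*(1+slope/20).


Formula: ROS = fuel * (1 + wind/10) * (1 + slope/20)
Wind factor = 1 + 23.2/10 = 3.32
Slope factor = 1 + 10.1/20 = 1.505
ROS = 2.34 * 3.32 * 1.505 = 11.69 m/min

11.69


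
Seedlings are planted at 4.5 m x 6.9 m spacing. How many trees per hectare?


Formula: TPH = 10000 m^2/ha / (spacing_x * spacing_y)
Area per tree = 4.5 m * 6.9 m = 31.05 m^2
TPH = 10000 / 31.05 = 322 trees/ha

322


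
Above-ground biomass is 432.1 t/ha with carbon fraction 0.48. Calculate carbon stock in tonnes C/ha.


Formula: Carbon Stock = Biomass * Carbon Fraction
C = 432.1 t/ha * 0.48
C = 207.4 t C/ha

207.4


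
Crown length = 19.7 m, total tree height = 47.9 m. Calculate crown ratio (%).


Formula: Crown Ratio = (Crown Length / Total Height) * 100
CR = (19.7 m / 47.9 m) * 100
CR = 0.4113 * 100 = 41.1%

41.1


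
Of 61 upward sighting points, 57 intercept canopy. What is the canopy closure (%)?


Formula: Canopy closure = covered points / total points * 100
Closure = 57 / 61 * 100
Closure = 0.9344 * 100 = 93.4%

93.4


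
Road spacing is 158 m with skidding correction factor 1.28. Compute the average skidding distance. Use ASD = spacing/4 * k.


Formula: ASD = (spacing / 4) * correction
Uncorrected distance = spacing / 4 = 158 / 4 = 39.5 m
ASD = 39.5 * 1.28 = 51 m

51


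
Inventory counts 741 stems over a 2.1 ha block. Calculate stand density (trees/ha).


Formula: Stand Density = N_trees / Area_ha
Density = 741 trees / 2.1 ha
Density = 353 trees/ha

353


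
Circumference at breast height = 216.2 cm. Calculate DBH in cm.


Formula: DBH = C / pi
DBH = 216.2 / pi
pi = 3.14159...
DBH = 68.8 cm

68.8


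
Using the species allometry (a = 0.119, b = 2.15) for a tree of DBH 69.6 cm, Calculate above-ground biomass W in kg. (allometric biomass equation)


Formula: W = a * DBH^b  (allometric power law)
DBH^b = 69.6^2.15 = 9153.978
W = 0.119 * 9153.978 = 1089.3 kg

1089.3
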